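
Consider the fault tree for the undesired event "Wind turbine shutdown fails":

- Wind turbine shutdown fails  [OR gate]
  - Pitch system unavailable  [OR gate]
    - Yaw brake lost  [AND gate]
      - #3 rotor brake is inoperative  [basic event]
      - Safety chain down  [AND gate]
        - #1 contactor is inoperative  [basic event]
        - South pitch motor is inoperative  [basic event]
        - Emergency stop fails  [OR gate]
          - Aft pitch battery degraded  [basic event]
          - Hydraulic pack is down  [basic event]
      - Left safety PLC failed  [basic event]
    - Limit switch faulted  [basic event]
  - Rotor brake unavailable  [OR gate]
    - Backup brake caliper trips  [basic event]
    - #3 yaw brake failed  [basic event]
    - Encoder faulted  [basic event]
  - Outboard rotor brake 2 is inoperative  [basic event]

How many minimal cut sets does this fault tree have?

7

Emergency stop fails [OR]: union of children's cut sets → 2 cut set(s).
Safety chain down [AND]: one cut set from each child combined → 1 × 1 × 2 = 2 cut set(s).
Yaw brake lost [AND]: one cut set from each child combined → 1 × 2 × 1 = 2 cut set(s).
Pitch system unavailable [OR]: union of children's cut sets → 3 cut set(s).
Rotor brake unavailable [OR]: union of children's cut sets → 3 cut set(s).
Wind turbine shutdown fails [OR]: union of children's cut sets → 7 cut set(s).
Minimal cut sets: {#1 contactor is inoperative, #3 rotor brake is inoperative, Aft pitch battery degraded, Left safety PLC failed, South pitch motor is inoperative}; {#1 contactor is inoperative, #3 rotor brake is inoperative, Hydraulic pack is down, Left safety PLC failed, South pitch motor is inoperative}; {Limit switch faulted}; {Backup brake caliper trips}; {#3 yaw brake failed}; {Encoder faulted}; {Outboard rotor brake 2 is inoperative}.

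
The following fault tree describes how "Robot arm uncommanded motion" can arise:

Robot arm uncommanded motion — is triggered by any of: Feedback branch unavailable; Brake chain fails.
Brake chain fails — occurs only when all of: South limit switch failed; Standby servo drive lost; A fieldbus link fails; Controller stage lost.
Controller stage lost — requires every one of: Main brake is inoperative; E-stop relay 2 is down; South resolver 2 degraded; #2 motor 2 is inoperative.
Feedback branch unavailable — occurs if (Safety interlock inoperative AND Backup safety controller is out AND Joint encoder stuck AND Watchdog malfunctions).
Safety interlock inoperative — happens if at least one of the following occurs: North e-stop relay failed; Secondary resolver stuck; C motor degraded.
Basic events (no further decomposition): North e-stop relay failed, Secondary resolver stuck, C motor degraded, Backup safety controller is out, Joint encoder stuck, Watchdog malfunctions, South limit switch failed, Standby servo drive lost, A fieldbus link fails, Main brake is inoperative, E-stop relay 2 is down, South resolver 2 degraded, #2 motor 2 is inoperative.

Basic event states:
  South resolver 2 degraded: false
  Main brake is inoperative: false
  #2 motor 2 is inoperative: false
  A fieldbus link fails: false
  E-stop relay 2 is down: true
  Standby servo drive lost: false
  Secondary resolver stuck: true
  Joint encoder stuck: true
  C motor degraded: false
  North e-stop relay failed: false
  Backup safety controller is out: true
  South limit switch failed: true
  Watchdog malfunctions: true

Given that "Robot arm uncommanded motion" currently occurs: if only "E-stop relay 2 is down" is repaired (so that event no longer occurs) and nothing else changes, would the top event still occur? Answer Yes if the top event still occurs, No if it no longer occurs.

Counterfactual: set "E-stop relay 2 is down" to not occurred.
Safety interlock inoperative [OR]: North e-stop relay failed=not, Secondary resolver stuck=occurs, C motor degraded=not → at least one input occurs → occurs.
Feedback branch unavailable [AND]: Safety interlock inoperative=occurs, Backup safety controller is out=occurs, Joint encoder stuck=occurs, Watchdog malfunctions=occurs → all inputs occur → occurs.
Controller stage lost [AND]: Main brake is inoperative=not, E-stop relay 2 is down=not, South resolver 2 degraded=not, #2 motor 2 is inoperative=not → not all inputs occur → does not occur.
Brake chain fails [AND]: South limit switch failed=occurs, Standby servo drive lost=not, A fieldbus link fails=not, Controller stage lost=not → not all inputs occur → does not occur.
Robot arm uncommanded motion [OR]: Feedback branch unavailable=occurs, Brake chain fails=not → at least one input occurs → occurs.

Yes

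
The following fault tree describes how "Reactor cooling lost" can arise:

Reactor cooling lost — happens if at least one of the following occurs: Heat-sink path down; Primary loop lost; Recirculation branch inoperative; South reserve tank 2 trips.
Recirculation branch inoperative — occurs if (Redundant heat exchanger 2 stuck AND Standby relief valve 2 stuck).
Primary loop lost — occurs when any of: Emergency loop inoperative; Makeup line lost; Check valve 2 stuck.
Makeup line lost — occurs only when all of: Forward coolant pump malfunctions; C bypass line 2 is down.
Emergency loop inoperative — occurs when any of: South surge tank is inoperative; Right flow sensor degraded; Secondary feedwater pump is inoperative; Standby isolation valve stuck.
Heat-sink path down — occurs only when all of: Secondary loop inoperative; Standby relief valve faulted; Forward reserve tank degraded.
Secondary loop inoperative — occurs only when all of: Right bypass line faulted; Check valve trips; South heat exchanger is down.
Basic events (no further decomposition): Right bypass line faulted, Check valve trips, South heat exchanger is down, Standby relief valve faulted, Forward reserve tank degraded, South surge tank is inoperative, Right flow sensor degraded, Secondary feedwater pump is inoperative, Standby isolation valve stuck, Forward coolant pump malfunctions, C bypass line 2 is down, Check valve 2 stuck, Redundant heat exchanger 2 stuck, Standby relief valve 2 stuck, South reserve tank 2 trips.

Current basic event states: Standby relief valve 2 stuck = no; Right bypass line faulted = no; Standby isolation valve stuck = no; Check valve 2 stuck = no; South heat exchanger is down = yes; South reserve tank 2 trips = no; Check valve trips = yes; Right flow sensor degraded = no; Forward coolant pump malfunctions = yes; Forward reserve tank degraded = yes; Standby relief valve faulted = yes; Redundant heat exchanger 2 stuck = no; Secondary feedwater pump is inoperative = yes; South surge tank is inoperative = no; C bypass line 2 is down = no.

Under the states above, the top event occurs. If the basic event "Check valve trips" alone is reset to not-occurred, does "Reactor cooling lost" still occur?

Yes

Counterfactual: set "Check valve trips" to not occurred.
Secondary loop inoperative [AND]: Right bypass line faulted=not, Check valve trips=not, South heat exchanger is down=occurs → not all inputs occur → does not occur.
Heat-sink path down [AND]: Secondary loop inoperative=not, Standby relief valve faulted=occurs, Forward reserve tank degraded=occurs → not all inputs occur → does not occur.
Emergency loop inoperative [OR]: South surge tank is inoperative=not, Right flow sensor degraded=not, Secondary feedwater pump is inoperative=occurs, Standby isolation valve stuck=not → at least one input occurs → occurs.
Makeup line lost [AND]: Forward coolant pump malfunctions=occurs, C bypass line 2 is down=not → not all inputs occur → does not occur.
Primary loop lost [OR]: Emergency loop inoperative=occurs, Makeup line lost=not, Check valve 2 stuck=not → at least one input occurs → occurs.
Recirculation branch inoperative [AND]: Redundant heat exchanger 2 stuck=not, Standby relief valve 2 stuck=not → not all inputs occur → does not occur.
Reactor cooling lost [OR]: Heat-sink path down=not, Primary loop lost=occurs, Recirculation branch inoperative=not, South reserve tank 2 trips=not → at least one input occurs → occurs.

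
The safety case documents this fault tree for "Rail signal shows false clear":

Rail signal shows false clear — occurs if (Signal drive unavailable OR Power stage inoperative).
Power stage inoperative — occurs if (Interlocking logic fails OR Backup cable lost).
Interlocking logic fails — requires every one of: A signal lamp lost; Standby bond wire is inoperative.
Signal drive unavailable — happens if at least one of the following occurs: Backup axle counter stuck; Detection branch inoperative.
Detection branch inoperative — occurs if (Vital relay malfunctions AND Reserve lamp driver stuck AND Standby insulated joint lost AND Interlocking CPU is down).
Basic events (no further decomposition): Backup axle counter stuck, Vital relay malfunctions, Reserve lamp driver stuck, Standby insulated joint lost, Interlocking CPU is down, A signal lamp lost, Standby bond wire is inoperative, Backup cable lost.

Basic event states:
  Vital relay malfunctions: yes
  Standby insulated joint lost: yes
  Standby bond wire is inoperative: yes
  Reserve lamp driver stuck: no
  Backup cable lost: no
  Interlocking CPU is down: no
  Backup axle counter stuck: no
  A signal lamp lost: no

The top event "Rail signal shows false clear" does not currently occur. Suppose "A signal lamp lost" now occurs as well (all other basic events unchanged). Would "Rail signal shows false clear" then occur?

Counterfactual: set "A signal lamp lost" to occurred.
Detection branch inoperative [AND]: Vital relay malfunctions=occurs, Reserve lamp driver stuck=not, Standby insulated joint lost=occurs, Interlocking CPU is down=not → not all inputs occur → does not occur.
Signal drive unavailable [OR]: Backup axle counter stuck=not, Detection branch inoperative=not → no input occurs → does not occur.
Interlocking logic fails [AND]: A signal lamp lost=occurs, Standby bond wire is inoperative=occurs → all inputs occur → occurs.
Power stage inoperative [OR]: Interlocking logic fails=occurs, Backup cable lost=not → at least one input occurs → occurs.
Rail signal shows false clear [OR]: Signal drive unavailable=not, Power stage inoperative=occurs → at least one input occurs → occurs.

Yes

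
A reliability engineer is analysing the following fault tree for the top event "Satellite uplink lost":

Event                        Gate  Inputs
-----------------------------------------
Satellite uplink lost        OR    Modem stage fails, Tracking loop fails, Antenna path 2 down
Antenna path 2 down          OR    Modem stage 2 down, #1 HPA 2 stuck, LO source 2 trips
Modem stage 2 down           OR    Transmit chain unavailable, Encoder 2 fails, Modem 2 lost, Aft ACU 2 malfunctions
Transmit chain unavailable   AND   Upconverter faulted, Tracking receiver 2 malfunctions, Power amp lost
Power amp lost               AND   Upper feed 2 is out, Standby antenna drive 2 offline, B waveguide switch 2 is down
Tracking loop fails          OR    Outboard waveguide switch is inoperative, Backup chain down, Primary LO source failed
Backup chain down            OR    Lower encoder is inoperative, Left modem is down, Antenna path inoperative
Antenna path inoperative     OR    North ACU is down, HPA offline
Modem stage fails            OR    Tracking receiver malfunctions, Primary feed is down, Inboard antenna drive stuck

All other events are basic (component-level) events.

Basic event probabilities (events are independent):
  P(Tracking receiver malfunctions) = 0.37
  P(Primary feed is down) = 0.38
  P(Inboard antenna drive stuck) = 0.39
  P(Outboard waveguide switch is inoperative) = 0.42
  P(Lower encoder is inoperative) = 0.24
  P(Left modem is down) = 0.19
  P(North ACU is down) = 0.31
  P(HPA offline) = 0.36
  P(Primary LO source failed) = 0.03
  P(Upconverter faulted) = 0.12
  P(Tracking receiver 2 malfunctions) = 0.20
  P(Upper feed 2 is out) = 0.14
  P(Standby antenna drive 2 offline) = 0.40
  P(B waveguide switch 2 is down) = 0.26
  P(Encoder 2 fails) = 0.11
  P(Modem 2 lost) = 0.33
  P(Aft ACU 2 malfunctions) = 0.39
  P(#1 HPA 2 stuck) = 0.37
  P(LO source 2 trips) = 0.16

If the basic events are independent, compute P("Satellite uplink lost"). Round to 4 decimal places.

0.9930

P(Modem stage fails) [OR] = 1 − (1−0.37) × (1−0.38) × (1−0.39) = 0.761734
P(Antenna path inoperative) [OR] = 1 − (1−0.31) × (1−0.36) = 0.558400
P(Backup chain down) [OR] = 1 − (1−0.24) × (1−0.19) × (1−0.558400) = 0.728151
P(Tracking loop fails) [OR] = 1 − (1−0.42) × (1−0.728151) × (1−0.03) = 0.847058
P(Power amp lost) [AND] = 0.14 × 0.40 × 0.26 = 0.014560
P(Transmit chain unavailable) [AND] = 0.12 × 0.20 × 0.014560 = 0.000349
P(Modem stage 2 down) [OR] = 1 − (1−0.000349) × (1−0.11) × (1−0.33) × (1−0.39) = 0.636384
P(Antenna path 2 down) [OR] = 1 − (1−0.636384) × (1−0.37) × (1−0.16) = 0.807574
P(Satellite uplink lost) [OR] = 1 − (1−0.761734) × (1−0.847058) × (1−0.807574) = 0.992988
Rounded to 4 decimal places: P(Satellite uplink lost) ≈ 0.9930.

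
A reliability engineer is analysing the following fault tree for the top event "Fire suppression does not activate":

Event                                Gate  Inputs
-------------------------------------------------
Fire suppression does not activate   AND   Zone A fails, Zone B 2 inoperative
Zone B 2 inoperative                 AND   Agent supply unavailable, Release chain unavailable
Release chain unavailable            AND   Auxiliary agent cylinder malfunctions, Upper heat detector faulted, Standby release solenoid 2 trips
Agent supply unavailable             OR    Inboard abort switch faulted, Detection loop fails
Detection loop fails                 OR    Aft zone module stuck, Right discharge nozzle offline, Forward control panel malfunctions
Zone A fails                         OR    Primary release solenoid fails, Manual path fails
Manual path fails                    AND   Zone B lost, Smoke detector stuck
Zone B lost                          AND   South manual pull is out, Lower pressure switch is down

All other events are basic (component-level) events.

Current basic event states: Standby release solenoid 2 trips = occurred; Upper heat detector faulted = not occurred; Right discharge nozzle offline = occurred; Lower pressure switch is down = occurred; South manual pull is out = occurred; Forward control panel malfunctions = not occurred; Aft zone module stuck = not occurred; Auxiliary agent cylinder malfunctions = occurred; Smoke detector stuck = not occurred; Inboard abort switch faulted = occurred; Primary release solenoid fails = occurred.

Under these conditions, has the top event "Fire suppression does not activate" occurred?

Zone B lost [AND]: South manual pull is out=occurs, Lower pressure switch is down=occurs → all inputs occur → occurs.
Manual path fails [AND]: Zone B lost=occurs, Smoke detector stuck=not → not all inputs occur → does not occur.
Zone A fails [OR]: Primary release solenoid fails=occurs, Manual path fails=not → at least one input occurs → occurs.
Detection loop fails [OR]: Aft zone module stuck=not, Right discharge nozzle offline=occurs, Forward control panel malfunctions=not → at least one input occurs → occurs.
Agent supply unavailable [OR]: Inboard abort switch faulted=occurs, Detection loop fails=occurs → at least one input occurs → occurs.
Release chain unavailable [AND]: Auxiliary agent cylinder malfunctions=occurs, Upper heat detector faulted=not, Standby release solenoid 2 trips=occurs → not all inputs occur → does not occur.
Zone B 2 inoperative [AND]: Agent supply unavailable=occurs, Release chain unavailable=not → not all inputs occur → does not occur.
Fire suppression does not activate [AND]: Zone A fails=occurs, Zone B 2 inoperative=not → not all inputs occur → does not occur.

No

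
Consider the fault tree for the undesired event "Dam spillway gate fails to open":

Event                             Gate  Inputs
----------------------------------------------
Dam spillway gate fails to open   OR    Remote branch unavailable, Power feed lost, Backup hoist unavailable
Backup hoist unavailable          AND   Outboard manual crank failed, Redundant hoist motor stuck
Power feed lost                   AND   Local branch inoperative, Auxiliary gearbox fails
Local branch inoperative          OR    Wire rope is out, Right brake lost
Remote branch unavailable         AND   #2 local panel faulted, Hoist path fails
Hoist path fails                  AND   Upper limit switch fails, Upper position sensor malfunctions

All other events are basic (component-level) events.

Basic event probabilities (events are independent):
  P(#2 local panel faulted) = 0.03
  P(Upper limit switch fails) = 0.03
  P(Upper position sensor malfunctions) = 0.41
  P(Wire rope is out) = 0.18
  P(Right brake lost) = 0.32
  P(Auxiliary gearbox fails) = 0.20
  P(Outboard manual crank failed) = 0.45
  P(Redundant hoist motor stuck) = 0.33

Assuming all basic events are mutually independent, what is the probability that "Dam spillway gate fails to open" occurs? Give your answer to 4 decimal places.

P(Hoist path fails) [AND] = 0.03 × 0.41 = 0.012300
P(Remote branch unavailable) [AND] = 0.03 × 0.012300 = 0.000369
P(Local branch inoperative) [OR] = 1 − (1−0.18) × (1−0.32) = 0.442400
P(Power feed lost) [AND] = 0.442400 × 0.20 = 0.088480
P(Backup hoist unavailable) [AND] = 0.45 × 0.33 = 0.148500
P(Dam spillway gate fails to open) [OR] = 1 − (1−0.000369) × (1−0.088480) × (1−0.148500) = 0.224127
Rounded to 4 decimal places: P(Dam spillway gate fails to open) ≈ 0.2241.

0.2241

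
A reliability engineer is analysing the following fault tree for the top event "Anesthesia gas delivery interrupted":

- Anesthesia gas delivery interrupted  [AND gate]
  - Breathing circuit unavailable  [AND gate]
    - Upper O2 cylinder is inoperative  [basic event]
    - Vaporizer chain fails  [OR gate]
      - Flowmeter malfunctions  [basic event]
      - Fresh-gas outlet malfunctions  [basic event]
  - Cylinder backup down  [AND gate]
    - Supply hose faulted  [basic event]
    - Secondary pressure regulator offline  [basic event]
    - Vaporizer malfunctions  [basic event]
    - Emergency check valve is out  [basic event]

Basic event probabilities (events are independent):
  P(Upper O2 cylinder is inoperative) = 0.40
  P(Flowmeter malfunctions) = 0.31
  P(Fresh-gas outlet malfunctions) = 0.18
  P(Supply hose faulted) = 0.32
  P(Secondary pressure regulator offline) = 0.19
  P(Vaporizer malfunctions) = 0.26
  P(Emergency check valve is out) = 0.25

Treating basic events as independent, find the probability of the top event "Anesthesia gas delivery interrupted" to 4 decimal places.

P(Vaporizer chain fails) [OR] = 1 − (1−0.31) × (1−0.18) = 0.434200
P(Breathing circuit unavailable) [AND] = 0.40 × 0.434200 = 0.173680
P(Cylinder backup down) [AND] = 0.32 × 0.19 × 0.26 × 0.25 = 0.003952
P(Anesthesia gas delivery interrupted) [AND] = 0.173680 × 0.003952 = 0.000686
Rounded to 4 decimal places: P(Anesthesia gas delivery interrupted) ≈ 0.0007.

0.0007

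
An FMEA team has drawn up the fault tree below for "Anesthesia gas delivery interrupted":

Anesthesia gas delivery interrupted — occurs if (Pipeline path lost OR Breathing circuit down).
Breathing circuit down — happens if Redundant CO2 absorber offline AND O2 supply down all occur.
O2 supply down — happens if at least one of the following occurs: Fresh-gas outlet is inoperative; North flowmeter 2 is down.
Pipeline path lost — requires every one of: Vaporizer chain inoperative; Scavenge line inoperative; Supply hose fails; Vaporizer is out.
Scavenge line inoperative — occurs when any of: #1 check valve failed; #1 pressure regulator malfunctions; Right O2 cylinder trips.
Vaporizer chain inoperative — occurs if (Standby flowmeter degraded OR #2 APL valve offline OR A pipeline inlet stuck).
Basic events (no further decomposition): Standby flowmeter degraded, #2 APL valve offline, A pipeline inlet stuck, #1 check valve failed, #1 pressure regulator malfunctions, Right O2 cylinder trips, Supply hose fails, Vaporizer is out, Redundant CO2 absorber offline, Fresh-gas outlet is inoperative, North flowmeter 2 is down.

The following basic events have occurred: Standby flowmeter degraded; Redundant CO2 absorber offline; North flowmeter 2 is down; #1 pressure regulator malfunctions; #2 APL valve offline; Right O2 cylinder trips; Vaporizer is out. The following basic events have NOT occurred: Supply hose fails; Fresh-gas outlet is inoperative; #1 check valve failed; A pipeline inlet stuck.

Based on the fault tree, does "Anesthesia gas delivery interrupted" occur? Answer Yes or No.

Vaporizer chain inoperative [OR]: Standby flowmeter degraded=occurs, #2 APL valve offline=occurs, A pipeline inlet stuck=not → at least one input occurs → occurs.
Scavenge line inoperative [OR]: #1 check valve failed=not, #1 pressure regulator malfunctions=occurs, Right O2 cylinder trips=occurs → at least one input occurs → occurs.
Pipeline path lost [AND]: Vaporizer chain inoperative=occurs, Scavenge line inoperative=occurs, Supply hose fails=not, Vaporizer is out=occurs → not all inputs occur → does not occur.
O2 supply down [OR]: Fresh-gas outlet is inoperative=not, North flowmeter 2 is down=occurs → at least one input occurs → occurs.
Breathing circuit down [AND]: Redundant CO2 absorber offline=occurs, O2 supply down=occurs → all inputs occur → occurs.
Anesthesia gas delivery interrupted [OR]: Pipeline path lost=not, Breathing circuit down=occurs → at least one input occurs → occurs.

Yes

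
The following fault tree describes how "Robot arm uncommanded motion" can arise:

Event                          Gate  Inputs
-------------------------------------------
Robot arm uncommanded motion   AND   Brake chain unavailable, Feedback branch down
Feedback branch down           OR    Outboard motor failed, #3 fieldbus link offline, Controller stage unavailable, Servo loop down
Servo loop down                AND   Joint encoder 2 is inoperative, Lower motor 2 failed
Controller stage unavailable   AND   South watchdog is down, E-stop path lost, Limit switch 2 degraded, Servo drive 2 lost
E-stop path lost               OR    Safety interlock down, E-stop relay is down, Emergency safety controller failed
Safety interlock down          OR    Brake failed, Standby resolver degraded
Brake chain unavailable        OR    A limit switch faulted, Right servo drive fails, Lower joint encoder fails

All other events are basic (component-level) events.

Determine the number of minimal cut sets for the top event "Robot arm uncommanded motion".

Brake chain unavailable [OR]: union of children's cut sets → 3 cut set(s).
Safety interlock down [OR]: union of children's cut sets → 2 cut set(s).
E-stop path lost [OR]: union of children's cut sets → 4 cut set(s).
Controller stage unavailable [AND]: one cut set from each child combined → 1 × 4 × 1 × 1 = 4 cut set(s).
Servo loop down [AND]: one cut set from each child combined → 1 × 1 = 1 cut set(s).
Feedback branch down [OR]: union of children's cut sets → 7 cut set(s).
Robot arm uncommanded motion [AND]: one cut set from each child combined → 3 × 7 = 21 cut set(s).

21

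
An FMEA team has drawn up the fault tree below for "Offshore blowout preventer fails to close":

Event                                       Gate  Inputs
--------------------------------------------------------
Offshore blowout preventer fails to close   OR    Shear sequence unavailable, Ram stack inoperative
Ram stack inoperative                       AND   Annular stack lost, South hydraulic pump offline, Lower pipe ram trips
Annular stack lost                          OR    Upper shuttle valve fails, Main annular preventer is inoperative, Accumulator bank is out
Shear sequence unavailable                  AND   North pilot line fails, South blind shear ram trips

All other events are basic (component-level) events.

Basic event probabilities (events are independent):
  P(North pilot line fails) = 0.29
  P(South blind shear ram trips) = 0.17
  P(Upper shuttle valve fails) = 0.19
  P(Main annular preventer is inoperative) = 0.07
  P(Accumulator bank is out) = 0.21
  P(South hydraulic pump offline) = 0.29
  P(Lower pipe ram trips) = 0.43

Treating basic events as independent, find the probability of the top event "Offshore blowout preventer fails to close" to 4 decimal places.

P(Shear sequence unavailable) [AND] = 0.29 × 0.17 = 0.049300
P(Annular stack lost) [OR] = 1 − (1−0.19) × (1−0.07) × (1−0.21) = 0.404893
P(Ram stack inoperative) [AND] = 0.404893 × 0.29 × 0.43 = 0.050490
P(Offshore blowout preventer fails to close) [OR] = 1 − (1−0.049300) × (1−0.050490) = 0.097301
Rounded to 4 decimal places: P(Offshore blowout preventer fails to close) ≈ 0.0973.

0.0973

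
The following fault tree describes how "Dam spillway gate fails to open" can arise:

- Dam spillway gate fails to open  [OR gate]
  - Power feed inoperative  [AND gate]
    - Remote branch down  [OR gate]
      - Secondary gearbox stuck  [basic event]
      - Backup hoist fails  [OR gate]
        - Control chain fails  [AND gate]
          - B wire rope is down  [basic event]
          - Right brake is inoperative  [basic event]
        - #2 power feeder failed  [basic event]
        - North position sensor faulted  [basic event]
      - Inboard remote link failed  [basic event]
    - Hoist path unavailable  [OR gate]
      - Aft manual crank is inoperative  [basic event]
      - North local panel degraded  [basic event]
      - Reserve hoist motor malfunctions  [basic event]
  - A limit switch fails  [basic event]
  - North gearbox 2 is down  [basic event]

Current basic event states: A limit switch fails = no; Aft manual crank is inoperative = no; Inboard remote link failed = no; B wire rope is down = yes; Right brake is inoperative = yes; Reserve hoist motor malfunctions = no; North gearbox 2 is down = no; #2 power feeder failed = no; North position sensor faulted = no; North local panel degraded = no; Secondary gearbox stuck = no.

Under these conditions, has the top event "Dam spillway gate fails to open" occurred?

Control chain fails [AND]: B wire rope is down=occurs, Right brake is inoperative=occurs → all inputs occur → occurs.
Backup hoist fails [OR]: Control chain fails=occurs, #2 power feeder failed=not, North position sensor faulted=not → at least one input occurs → occurs.
Remote branch down [OR]: Secondary gearbox stuck=not, Backup hoist fails=occurs, Inboard remote link failed=not → at least one input occurs → occurs.
Hoist path unavailable [OR]: Aft manual crank is inoperative=not, North local panel degraded=not, Reserve hoist motor malfunctions=not → no input occurs → does not occur.
Power feed inoperative [AND]: Remote branch down=occurs, Hoist path unavailable=not → not all inputs occur → does not occur.
Dam spillway gate fails to open [OR]: Power feed inoperative=not, A limit switch fails=not, North gearbox 2 is down=not → no input occurs → does not occur.

No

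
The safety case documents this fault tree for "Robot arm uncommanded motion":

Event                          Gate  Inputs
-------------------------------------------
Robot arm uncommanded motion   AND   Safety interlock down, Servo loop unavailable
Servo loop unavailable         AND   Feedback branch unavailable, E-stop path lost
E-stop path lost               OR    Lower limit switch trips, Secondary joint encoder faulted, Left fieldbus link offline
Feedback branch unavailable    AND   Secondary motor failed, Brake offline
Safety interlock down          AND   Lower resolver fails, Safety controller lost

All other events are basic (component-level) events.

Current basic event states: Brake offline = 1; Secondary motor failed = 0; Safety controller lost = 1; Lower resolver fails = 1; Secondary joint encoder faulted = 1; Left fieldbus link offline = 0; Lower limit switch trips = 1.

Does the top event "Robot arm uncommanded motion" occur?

Safety interlock down [AND]: Lower resolver fails=occurs, Safety controller lost=occurs → all inputs occur → occurs.
Feedback branch unavailable [AND]: Secondary motor failed=not, Brake offline=occurs → not all inputs occur → does not occur.
E-stop path lost [OR]: Lower limit switch trips=occurs, Secondary joint encoder faulted=occurs, Left fieldbus link offline=not → at least one input occurs → occurs.
Servo loop unavailable [AND]: Feedback branch unavailable=not, E-stop path lost=occurs → not all inputs occur → does not occur.
Robot arm uncommanded motion [AND]: Safety interlock down=occurs, Servo loop unavailable=not → not all inputs occur → does not occur.

No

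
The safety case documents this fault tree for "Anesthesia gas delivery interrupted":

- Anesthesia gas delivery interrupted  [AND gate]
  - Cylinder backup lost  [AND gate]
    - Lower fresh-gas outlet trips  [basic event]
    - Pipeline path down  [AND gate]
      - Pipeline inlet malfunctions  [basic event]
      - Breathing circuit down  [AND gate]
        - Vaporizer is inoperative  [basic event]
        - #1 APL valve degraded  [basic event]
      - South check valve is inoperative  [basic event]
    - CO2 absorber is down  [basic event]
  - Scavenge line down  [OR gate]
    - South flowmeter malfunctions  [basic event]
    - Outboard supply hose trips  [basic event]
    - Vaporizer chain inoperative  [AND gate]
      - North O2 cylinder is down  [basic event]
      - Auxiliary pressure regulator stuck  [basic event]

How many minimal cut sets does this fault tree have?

3

Breathing circuit down [AND]: one cut set from each child combined → 1 × 1 = 1 cut set(s).
Pipeline path down [AND]: one cut set from each child combined → 1 × 1 × 1 = 1 cut set(s).
Cylinder backup lost [AND]: one cut set from each child combined → 1 × 1 × 1 = 1 cut set(s).
Vaporizer chain inoperative [AND]: one cut set from each child combined → 1 × 1 = 1 cut set(s).
Scavenge line down [OR]: union of children's cut sets → 3 cut set(s).
Anesthesia gas delivery interrupted [AND]: one cut set from each child combined → 1 × 3 = 3 cut set(s).
Minimal cut sets: {#1 APL valve degraded, CO2 absorber is down, Lower fresh-gas outlet trips, Pipeline inlet malfunctions, South check valve is inoperative, South flowmeter malfunctions, Vaporizer is inoperative}; {#1 APL valve degraded, CO2 absorber is down, Lower fresh-gas outlet trips, Outboard supply hose trips, Pipeline inlet malfunctions, South check valve is inoperative, Vaporizer is inoperative}; {#1 APL valve degraded, Auxiliary pressure regulator stuck, CO2 absorber is down, Lower fresh-gas outlet trips, North O2 cylinder is down, Pipeline inlet malfunctions, South check valve is inoperative, Vaporizer is inoperative}.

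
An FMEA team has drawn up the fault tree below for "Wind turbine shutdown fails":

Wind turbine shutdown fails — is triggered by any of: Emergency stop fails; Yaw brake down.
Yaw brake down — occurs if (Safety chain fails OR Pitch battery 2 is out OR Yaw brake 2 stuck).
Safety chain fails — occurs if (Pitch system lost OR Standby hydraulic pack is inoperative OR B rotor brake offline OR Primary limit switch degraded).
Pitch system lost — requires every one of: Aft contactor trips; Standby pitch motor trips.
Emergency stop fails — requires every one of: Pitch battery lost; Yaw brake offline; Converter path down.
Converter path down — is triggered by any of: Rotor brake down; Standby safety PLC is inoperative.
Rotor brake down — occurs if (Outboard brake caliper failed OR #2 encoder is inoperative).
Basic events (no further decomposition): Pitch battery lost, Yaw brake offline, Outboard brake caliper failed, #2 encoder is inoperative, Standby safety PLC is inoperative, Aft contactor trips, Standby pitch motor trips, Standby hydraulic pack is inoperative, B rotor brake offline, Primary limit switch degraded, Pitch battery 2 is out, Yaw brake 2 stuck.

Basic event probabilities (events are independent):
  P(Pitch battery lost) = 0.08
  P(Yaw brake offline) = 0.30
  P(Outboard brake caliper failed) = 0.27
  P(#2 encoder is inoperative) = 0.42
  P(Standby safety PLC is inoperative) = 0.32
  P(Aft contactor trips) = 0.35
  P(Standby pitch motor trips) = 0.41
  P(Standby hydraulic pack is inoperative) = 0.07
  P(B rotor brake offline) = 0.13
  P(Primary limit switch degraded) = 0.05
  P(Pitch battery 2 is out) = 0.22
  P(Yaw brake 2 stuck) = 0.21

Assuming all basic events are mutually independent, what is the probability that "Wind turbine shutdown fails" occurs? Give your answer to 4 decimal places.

0.6013

P(Rotor brake down) [OR] = 1 − (1−0.27) × (1−0.42) = 0.576600
P(Converter path down) [OR] = 1 − (1−0.576600) × (1−0.32) = 0.712088
P(Emergency stop fails) [AND] = 0.08 × 0.30 × 0.712088 = 0.017090
P(Pitch system lost) [AND] = 0.35 × 0.41 = 0.143500
P(Safety chain fails) [OR] = 1 − (1−0.143500) × (1−0.07) × (1−0.13) × (1−0.05) = 0.341656
P(Yaw brake down) [OR] = 1 − (1−0.341656) × (1−0.22) × (1−0.21) = 0.594328
P(Wind turbine shutdown fails) [OR] = 1 − (1−0.017090) × (1−0.594328) = 0.601261
Rounded to 4 decimal places: P(Wind turbine shutdown fails) ≈ 0.6013.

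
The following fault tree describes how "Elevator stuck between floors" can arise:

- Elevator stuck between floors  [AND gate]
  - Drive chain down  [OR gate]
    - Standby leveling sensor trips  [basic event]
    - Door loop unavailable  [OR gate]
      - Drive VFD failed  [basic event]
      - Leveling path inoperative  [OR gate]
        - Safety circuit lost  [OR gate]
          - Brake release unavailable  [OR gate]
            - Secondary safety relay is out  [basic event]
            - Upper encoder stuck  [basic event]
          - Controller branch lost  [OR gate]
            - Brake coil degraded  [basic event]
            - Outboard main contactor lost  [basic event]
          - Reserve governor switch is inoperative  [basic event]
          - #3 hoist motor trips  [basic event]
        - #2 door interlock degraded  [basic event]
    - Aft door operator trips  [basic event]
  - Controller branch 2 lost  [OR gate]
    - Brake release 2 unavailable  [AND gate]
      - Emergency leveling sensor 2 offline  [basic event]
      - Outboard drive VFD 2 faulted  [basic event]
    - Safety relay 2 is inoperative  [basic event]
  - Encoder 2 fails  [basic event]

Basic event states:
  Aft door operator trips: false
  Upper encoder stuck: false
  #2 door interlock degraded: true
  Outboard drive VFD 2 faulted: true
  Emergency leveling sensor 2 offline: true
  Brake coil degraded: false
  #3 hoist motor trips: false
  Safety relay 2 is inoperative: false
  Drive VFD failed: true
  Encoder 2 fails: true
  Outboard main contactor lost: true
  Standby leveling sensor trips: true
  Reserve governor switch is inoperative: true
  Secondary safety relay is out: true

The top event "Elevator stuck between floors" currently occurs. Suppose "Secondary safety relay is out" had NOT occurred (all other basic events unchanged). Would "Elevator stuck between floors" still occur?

Yes

Counterfactual: set "Secondary safety relay is out" to not occurred.
Brake release unavailable [OR]: Secondary safety relay is out=not, Upper encoder stuck=not → no input occurs → does not occur.
Controller branch lost [OR]: Brake coil degraded=not, Outboard main contactor lost=occurs → at least one input occurs → occurs.
Safety circuit lost [OR]: Brake release unavailable=not, Controller branch lost=occurs, Reserve governor switch is inoperative=occurs, #3 hoist motor trips=not → at least one input occurs → occurs.
Leveling path inoperative [OR]: Safety circuit lost=occurs, #2 door interlock degraded=occurs → at least one input occurs → occurs.
Door loop unavailable [OR]: Drive VFD failed=occurs, Leveling path inoperative=occurs → at least one input occurs → occurs.
Drive chain down [OR]: Standby leveling sensor trips=occurs, Door loop unavailable=occurs, Aft door operator trips=not → at least one input occurs → occurs.
Brake release 2 unavailable [AND]: Emergency leveling sensor 2 offline=occurs, Outboard drive VFD 2 faulted=occurs → all inputs occur → occurs.
Controller branch 2 lost [OR]: Brake release 2 unavailable=occurs, Safety relay 2 is inoperative=not → at least one input occurs → occurs.
Elevator stuck between floors [AND]: Drive chain down=occurs, Controller branch 2 lost=occurs, Encoder 2 fails=occurs → all inputs occur → occurs.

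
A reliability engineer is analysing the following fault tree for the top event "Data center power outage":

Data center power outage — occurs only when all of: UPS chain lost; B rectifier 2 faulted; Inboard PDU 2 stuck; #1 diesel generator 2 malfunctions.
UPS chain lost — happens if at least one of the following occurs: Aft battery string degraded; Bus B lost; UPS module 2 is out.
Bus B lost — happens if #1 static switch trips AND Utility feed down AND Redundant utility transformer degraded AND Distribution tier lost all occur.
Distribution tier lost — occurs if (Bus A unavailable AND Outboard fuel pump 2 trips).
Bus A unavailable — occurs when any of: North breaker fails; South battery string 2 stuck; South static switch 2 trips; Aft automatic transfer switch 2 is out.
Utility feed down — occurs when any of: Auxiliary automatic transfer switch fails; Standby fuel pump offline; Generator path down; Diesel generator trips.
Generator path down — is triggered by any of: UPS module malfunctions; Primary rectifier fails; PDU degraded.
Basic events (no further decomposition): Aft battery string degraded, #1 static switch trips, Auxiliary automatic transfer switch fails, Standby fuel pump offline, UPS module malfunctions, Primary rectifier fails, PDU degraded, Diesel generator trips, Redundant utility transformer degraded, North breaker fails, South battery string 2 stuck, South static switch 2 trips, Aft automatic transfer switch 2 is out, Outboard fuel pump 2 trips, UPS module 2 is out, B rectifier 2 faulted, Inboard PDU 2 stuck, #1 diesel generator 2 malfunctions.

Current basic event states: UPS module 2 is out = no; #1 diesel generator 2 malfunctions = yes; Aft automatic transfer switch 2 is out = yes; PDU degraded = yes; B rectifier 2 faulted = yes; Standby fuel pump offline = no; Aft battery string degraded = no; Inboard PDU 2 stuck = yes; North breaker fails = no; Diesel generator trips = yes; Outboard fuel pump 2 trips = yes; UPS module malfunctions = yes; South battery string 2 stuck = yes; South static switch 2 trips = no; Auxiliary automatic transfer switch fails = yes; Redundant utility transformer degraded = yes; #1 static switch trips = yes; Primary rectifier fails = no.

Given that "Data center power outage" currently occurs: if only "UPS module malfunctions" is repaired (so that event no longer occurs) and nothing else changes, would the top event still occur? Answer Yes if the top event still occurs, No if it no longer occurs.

Counterfactual: set "UPS module malfunctions" to not occurred.
Generator path down [OR]: UPS module malfunctions=not, Primary rectifier fails=not, PDU degraded=occurs → at least one input occurs → occurs.
Utility feed down [OR]: Auxiliary automatic transfer switch fails=occurs, Standby fuel pump offline=not, Generator path down=occurs, Diesel generator trips=occurs → at least one input occurs → occurs.
Bus A unavailable [OR]: North breaker fails=not, South battery string 2 stuck=occurs, South static switch 2 trips=not, Aft automatic transfer switch 2 is out=occurs → at least one input occurs → occurs.
Distribution tier lost [AND]: Bus A unavailable=occurs, Outboard fuel pump 2 trips=occurs → all inputs occur → occurs.
Bus B lost [AND]: #1 static switch trips=occurs, Utility feed down=occurs, Redundant utility transformer degraded=occurs, Distribution tier lost=occurs → all inputs occur → occurs.
UPS chain lost [OR]: Aft battery string degraded=not, Bus B lost=occurs, UPS module 2 is out=not → at least one input occurs → occurs.
Data center power outage [AND]: UPS chain lost=occurs, B rectifier 2 faulted=occurs, Inboard PDU 2 stuck=occurs, #1 diesel generator 2 malfunctions=occurs → all inputs occur → occurs.

Yes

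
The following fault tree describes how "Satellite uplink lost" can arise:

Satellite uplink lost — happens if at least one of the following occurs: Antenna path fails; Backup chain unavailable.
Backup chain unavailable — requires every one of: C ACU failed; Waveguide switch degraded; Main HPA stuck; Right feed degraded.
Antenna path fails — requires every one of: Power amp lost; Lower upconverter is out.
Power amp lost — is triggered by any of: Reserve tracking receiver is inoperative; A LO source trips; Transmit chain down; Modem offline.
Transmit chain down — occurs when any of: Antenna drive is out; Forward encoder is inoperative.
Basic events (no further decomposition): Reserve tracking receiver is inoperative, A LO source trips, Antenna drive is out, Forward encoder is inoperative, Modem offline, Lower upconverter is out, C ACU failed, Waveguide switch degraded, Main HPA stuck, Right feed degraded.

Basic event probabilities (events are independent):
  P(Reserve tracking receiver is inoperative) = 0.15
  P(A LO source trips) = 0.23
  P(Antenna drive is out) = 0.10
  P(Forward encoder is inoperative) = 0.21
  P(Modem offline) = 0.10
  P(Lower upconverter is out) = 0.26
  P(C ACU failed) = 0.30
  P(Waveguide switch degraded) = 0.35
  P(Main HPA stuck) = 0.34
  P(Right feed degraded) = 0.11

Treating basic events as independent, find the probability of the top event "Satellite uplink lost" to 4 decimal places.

P(Transmit chain down) [OR] = 1 − (1−0.10) × (1−0.21) = 0.289000
P(Power amp lost) [OR] = 1 − (1−0.15) × (1−0.23) × (1−0.289000) × (1−0.10) = 0.581185
P(Antenna path fails) [AND] = 0.581185 × 0.26 = 0.151108
P(Backup chain unavailable) [AND] = 0.30 × 0.35 × 0.34 × 0.11 = 0.003927
P(Satellite uplink lost) [OR] = 1 − (1−0.151108) × (1−0.003927) = 0.154442
Rounded to 4 decimal places: P(Satellite uplink lost) ≈ 0.1544.

0.1544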